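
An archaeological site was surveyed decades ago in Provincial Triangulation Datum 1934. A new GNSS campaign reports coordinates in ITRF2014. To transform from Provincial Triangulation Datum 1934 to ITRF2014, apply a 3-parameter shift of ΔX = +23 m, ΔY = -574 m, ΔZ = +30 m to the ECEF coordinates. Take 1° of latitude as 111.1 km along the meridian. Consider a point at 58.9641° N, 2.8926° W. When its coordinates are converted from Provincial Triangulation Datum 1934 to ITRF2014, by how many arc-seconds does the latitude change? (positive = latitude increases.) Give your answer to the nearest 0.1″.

sin φ = 0.856844, cos φ = 0.515575, sin λ = -0.050464, cos λ = 0.998726.
North component: ΔN = −sin φ cos λ·ΔX − sin φ sin λ·ΔY + cos φ·ΔZ = −(0.856844)(0.998726)(23) − (0.856844)(-0.050464)(-574) + (0.515575)(30) = -29.03 m.
1° of latitude spans 111100 m, so Δφ = -29.03 / 111100 × 3600 = -0.941″.

Δφ = -0.9″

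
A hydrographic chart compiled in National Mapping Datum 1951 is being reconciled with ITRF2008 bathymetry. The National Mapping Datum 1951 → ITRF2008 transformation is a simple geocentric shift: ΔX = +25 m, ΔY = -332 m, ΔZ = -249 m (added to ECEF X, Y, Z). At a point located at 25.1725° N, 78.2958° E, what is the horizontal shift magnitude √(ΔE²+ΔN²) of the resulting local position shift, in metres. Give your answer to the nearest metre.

128 m

The local east axis at (φ, λ) is (−sin λ, cos λ, 0), so ΔE = −sin(78.2958°)·25 + cos(78.2958°)·(-332) = -91.83 m.
The local north axis is (−sin φ cos λ, −sin φ sin λ, cos φ), giving ΔN = -2.157 + 138.278 − 225.353 = -89.23 m.
Horizontal magnitude = √(ΔE² + ΔN²) = √((-91.83)² + (-89.23)²) = 128.04 m.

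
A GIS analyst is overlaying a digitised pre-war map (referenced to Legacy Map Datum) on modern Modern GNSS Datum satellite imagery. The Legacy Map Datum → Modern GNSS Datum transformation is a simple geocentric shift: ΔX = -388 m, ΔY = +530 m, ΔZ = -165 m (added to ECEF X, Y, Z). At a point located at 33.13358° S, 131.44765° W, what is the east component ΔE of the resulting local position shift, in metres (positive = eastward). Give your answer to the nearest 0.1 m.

ΔE = -641.7 m

The local east axis at (φ, λ) is (−sin λ, cos λ, 0), so ΔE = −sin(-131.44765°)·(-388) + cos(-131.44765°)·530 = -641.66 m.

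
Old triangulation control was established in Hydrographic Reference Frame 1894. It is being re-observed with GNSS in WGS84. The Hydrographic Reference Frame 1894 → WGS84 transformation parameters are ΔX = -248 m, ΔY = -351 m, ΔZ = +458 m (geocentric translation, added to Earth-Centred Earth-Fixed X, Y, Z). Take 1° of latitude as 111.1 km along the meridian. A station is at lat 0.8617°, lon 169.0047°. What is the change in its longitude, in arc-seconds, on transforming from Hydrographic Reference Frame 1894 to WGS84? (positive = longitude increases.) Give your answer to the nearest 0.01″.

sin φ = 0.015039, cos φ = 0.999887, sin λ = 0.190728, cos λ = -0.981643.
East component: ΔE = −sin λ·ΔX + cos λ·ΔY = −(0.190728)(-248) + (-0.981643)(-351) = 391.86 m.
1° of latitude spans 111100 m; at latitude φ, 1° of longitude spans that × cos φ = 111087.4 m, so Δλ = 391.86 / 111087.4 × 3600 = 12.699″.

Δλ = 12.70″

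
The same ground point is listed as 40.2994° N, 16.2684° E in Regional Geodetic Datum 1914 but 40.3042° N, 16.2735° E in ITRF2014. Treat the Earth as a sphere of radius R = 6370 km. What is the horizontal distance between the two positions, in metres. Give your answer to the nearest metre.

687 m

Δφ = 40.3042° − 40.2994° = +0.0048°; Δλ = 16.2735° − 16.2684° = +0.0051°.
1° along a meridian = πR/180 = 111177 m.
ΔN = Δφ × 111177 = 533.7 m; ΔE = Δλ × 111177 × cos(40.2994°) = +0.0051 × 111177 × 0.762675 = 432.4 m.
Distance = √(ΔE² + ΔN²) = √(432.4² + 533.7²) = 686.9 m.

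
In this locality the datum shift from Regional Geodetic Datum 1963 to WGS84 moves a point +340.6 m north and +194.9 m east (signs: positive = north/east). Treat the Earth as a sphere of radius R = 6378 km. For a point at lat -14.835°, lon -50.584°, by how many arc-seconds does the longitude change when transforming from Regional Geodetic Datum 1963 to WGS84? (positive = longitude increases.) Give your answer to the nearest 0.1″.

Δλ = 6.5″

At latitude -14.835°, cos φ = 0.966667.
One radian of longitude at latitude φ spans R cos φ, so Δλ = ΔE / (R cos φ) = 194.9 / (6378000 × 0.966667) = 3.1612e-05 rad = 6.520″.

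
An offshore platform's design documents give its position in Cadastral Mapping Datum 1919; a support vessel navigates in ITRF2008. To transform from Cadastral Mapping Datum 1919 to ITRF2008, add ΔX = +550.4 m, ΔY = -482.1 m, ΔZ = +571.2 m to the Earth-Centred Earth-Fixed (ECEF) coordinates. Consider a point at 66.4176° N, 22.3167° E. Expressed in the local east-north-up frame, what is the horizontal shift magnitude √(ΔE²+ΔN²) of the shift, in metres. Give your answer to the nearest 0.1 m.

The local east axis at (φ, λ) is (−sin λ, cos λ, 0), so ΔE = −sin(22.3167°)·550.4 + cos(22.3167°)·(-482.1) = -654.99 m.
The local north axis is (−sin φ cos λ, −sin φ sin λ, cos φ), giving ΔN = -466.651 + 167.777 + 228.519 = -70.36 m.
Horizontal magnitude = √(ΔE² + ΔN²) = √((-654.99)² + (-70.36)²) = 658.76 m.

658.8 m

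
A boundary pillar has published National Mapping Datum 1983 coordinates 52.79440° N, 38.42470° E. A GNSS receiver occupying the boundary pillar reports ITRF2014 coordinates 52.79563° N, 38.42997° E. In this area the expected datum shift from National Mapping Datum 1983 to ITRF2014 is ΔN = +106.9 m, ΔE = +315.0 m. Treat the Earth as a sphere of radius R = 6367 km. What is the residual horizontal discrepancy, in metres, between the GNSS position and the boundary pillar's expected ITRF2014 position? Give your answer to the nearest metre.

Observed coordinate differences: Δφ = +0.00123°, Δλ = +0.00527°.
Converting to metres (1° lat = 111125 m, cos φ = 0.604677): observed ΔN = 136.7 m, observed ΔE = 354.1 m.
Subtracting the expected shift leaves a residual of 136.7 − (106.9) = 29.8 m north and 354.1 − (315.0) = 39.1 m east.
Residual distance = √(29.8² + 39.1²) = 49.2 m.

49 m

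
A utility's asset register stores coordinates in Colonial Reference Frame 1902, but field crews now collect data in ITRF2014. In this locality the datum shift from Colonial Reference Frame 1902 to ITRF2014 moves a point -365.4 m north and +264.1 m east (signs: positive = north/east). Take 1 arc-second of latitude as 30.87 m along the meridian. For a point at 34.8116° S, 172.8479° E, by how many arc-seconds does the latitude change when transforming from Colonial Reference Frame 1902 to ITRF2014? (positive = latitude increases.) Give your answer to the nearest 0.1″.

Δφ = -11.8″

1″ of latitude = 30.87 m, so Δφ = -365.4 / 30.87 = -11.837″.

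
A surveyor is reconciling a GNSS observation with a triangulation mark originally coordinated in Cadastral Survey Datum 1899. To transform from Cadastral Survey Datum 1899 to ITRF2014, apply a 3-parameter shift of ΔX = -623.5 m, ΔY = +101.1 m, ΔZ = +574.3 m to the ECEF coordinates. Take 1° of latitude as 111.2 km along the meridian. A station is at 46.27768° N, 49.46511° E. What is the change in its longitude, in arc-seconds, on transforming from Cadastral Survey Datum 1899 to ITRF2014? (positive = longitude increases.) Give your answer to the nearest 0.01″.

sin φ = 0.722698, cos φ = 0.691164, sin λ = 0.760010, cos λ = 0.649911.
East component: ΔE = −sin λ·ΔX + cos λ·ΔY = −(0.760010)(-623.5) + (0.649911)(101.1) = 539.57 m.
1° of latitude spans 111200 m; at latitude φ, 1° of longitude spans that × cos φ = 76857.4 m, so Δλ = 539.57 / 76857.4 × 3600 = 25.274″.

Δλ = 25.27″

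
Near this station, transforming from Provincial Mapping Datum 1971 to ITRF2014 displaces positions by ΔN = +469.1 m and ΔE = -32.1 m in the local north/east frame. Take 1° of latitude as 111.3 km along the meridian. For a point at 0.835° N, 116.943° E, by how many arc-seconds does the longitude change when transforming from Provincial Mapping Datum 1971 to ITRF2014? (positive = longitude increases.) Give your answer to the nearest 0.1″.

At latitude 0.835°, cos φ = 0.999894.
1° of longitude at this latitude = 111.3 × cos φ = 111.29 km, so Δλ = -32.1 / 111288.2 = -0.0002884° = -1.038″.

Δλ = -1.0″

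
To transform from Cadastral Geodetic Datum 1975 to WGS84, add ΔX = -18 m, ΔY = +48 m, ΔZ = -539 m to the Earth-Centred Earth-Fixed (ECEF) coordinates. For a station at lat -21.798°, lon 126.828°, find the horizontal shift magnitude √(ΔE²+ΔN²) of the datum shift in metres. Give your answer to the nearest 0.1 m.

482.4 m

The local east axis at (φ, λ) is (−sin λ, cos λ, 0), so ΔE = −sin(126.828°)·(-18) + cos(126.828°)·48 = -14.36 m.
The local north axis is (−sin φ cos λ, −sin φ sin λ, cos φ), giving ΔN = 4.007 + 14.267 − 500.461 = -482.19 m.
Horizontal magnitude = √(ΔE² + ΔN²) = √((-14.36)² + (-482.19)²) = 482.40 m.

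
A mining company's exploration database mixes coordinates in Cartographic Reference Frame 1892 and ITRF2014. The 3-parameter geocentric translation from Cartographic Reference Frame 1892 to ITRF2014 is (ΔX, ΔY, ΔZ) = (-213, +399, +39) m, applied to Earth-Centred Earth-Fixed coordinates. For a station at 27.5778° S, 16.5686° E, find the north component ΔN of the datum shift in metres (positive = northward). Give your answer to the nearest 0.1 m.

The local north axis is (−sin φ cos λ, −sin φ sin λ, cos φ), giving ΔN = -94.515 + 52.675 + 34.569 = -7.27 m.

ΔN = -7.3 m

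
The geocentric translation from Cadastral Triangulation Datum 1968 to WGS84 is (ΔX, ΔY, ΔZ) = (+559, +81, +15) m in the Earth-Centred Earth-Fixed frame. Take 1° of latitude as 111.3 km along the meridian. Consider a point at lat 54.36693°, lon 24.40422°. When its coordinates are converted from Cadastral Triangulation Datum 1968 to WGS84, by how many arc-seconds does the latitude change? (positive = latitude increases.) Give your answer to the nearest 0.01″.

sin φ = 0.812765, cos φ = 0.582592, sin λ = 0.413172, cos λ = 0.910653.
North component: ΔN = −sin φ cos λ·ΔX − sin φ sin λ·ΔY + cos φ·ΔZ = −(0.812765)(0.910653)(559) − (0.812765)(0.413172)(81) + (0.582592)(15) = -432.20 m.
1° of latitude spans 111300 m, so Δφ = -432.20 / 111300 × 3600 = -13.980″.

Δφ = -13.98″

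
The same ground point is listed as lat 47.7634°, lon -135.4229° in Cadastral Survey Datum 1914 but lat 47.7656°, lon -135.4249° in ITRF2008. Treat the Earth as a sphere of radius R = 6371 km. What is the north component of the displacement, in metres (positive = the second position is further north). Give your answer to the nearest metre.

Δφ = 47.7656° − 47.7634° = +0.0022°; Δλ = -135.4249° − -135.4229° = -0.0020°.
1° along a meridian = πR/180 = 111195 m.
ΔN = Δφ × 111195 = 244.6 m; ΔE = Δλ × 111195 × cos(47.7634°) = -0.0020 × 111195 × 0.672194 = -149.5 m.

ΔN = 245 m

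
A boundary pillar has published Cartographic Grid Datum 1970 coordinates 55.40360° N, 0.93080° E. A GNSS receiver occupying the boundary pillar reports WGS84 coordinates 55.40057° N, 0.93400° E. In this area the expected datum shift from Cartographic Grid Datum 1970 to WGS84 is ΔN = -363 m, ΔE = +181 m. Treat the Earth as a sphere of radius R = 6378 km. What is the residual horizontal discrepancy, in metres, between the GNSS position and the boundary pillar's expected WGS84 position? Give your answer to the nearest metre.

Observed coordinate differences: Δφ = -0.00303°, Δλ = +0.00320°.
Converting to metres (1° lat = 111317 m, cos φ = 0.567792): observed ΔN = -337.3 m, observed ΔE = 202.3 m.
Subtracting the expected shift leaves a residual of -337.3 − (-363) = 25.7 m north and 202.3 − (181) = 21.3 m east.
Residual distance = √(25.7² + 21.3²) = 33.4 m.

33 m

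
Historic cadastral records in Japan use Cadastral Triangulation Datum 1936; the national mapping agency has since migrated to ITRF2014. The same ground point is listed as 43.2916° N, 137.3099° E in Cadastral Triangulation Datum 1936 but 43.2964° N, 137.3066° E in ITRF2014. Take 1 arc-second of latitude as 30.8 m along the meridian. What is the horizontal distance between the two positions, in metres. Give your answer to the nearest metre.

Δφ = 43.2964° − 43.2916° = +0.0048°; Δλ = 137.3066° − 137.3099° = -0.0033°.
1° of latitude = 3600 × 30.80 = 110880 m.
ΔN = Δφ × 110880 = 532.2 m; ΔE = Δλ × 110880 × cos(43.2916°) = -0.0033 × 110880 × 0.727873 = -266.3 m.
Distance = √(ΔE² + ΔN²) = √((-266.3)² + 532.2²) = 595.1 m.

595 m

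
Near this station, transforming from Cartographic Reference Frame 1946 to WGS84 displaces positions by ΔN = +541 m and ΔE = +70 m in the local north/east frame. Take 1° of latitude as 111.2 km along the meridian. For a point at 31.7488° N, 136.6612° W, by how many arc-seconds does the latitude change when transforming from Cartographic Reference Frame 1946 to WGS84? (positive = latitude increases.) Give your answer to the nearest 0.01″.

1° of latitude = 111.2 km, so Δφ = 541.0 / 111200 = 0.0048651° = 17.514″.

Δφ = 17.51″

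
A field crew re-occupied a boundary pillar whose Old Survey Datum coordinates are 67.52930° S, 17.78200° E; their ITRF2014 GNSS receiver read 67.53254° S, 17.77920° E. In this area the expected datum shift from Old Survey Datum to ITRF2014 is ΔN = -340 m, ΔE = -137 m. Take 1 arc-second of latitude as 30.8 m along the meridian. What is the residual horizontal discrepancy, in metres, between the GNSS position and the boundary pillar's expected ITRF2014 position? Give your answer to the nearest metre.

Observed coordinate differences: Δφ = -0.00324°, Δλ = -0.00280°.
Converting to metres (1° lat = 110880 m, cos φ = 0.382211): observed ΔN = -359.3 m, observed ΔE = -118.7 m.
Subtracting the expected shift leaves a residual of -359.3 − (-340) = -19.3 m north and -118.7 − (-137) = 18.3 m east.
Residual distance = √((-19.3)² + 18.3²) = 26.6 m.

27 m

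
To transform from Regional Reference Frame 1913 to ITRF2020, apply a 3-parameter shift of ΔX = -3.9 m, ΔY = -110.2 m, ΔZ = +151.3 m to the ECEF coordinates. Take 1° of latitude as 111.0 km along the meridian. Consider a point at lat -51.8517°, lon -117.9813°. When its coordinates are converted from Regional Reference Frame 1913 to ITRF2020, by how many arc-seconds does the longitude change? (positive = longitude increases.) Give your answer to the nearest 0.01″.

Δλ = 2.53″

sin φ = -0.786415, cos φ = 0.617699, sin λ = -0.883101, cos λ = -0.469183.
East component: ΔE = −sin λ·ΔX + cos λ·ΔY = −(-0.883101)(-3.9) + (-0.469183)(-110.2) = 48.26 m.
1° of latitude spans 111000 m; at latitude φ, 1° of longitude spans that × cos φ = 68564.6 m, so Δλ = 48.26 / 68564.6 × 3600 = 2.534″.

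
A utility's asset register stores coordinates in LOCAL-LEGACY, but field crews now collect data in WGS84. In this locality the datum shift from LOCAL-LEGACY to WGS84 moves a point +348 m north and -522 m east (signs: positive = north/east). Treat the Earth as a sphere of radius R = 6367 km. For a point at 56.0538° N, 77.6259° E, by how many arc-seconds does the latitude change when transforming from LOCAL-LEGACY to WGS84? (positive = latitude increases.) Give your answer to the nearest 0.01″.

Δφ = 11.27″

On a sphere of radius R, 1 rad of latitude = R, so Δφ = ΔN / R = 348.0 / 6367000 = 5.4657e-05 rad = 11.274″.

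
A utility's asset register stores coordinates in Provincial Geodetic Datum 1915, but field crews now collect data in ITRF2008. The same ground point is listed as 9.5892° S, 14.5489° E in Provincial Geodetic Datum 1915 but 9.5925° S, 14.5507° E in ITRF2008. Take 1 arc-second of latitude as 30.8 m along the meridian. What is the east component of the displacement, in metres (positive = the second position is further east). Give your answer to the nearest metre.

Δφ = -9.5925° − -9.5892° = -0.0033°; Δλ = 14.5507° − 14.5489° = +0.0018°.
1° of latitude = 3600 × 30.80 = 110880 m.
ΔN = Δφ × 110880 = -365.9 m; ΔE = Δλ × 110880 × cos(-9.5892°) = +0.0018 × 110880 × 0.986027 = 196.8 m.

ΔE = 197 m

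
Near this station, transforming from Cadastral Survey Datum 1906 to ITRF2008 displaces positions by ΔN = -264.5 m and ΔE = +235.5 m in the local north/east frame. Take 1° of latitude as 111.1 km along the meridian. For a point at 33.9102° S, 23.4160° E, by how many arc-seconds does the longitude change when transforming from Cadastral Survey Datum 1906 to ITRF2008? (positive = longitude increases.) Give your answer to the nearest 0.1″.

At latitude -33.9102°, cos φ = 0.829913.
1° of longitude at this latitude = 111.1 × cos φ = 92.20 km, so Δλ = 235.5 / 92203.3 = 0.0025541° = 9.195″.

Δλ = 9.2″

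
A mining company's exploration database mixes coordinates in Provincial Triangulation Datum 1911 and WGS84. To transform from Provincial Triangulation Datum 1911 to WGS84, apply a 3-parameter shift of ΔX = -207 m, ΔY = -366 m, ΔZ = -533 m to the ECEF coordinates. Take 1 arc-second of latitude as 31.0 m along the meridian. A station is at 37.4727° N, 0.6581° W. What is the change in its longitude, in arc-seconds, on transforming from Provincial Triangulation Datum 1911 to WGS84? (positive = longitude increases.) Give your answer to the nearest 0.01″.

sin φ = 0.608383, cos φ = 0.793643, sin λ = -0.011486, cos λ = 0.999934.
East component: ΔE = −sin λ·ΔX + cos λ·ΔY = −(-0.011486)(-207) + (0.999934)(-366) = -368.35 m.
1° of latitude spans 3600 × 31.00 = 111600 m; at latitude φ, 1° of longitude spans that × cos φ = 88570.6 m, so Δλ = -368.35 / 88570.6 × 3600 = -14.972″.

Δλ = -14.97″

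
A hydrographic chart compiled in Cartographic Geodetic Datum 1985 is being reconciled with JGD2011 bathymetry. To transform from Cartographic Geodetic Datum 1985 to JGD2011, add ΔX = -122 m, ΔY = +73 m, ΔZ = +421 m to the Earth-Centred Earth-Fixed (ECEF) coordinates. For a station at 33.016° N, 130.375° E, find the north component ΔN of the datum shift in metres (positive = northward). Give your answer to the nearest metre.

The local north axis is (−sin φ cos λ, −sin φ sin λ, cos φ), giving ΔN = -43.061 − 30.302 + 353.016 = 279.65 m.

ΔN = 280 m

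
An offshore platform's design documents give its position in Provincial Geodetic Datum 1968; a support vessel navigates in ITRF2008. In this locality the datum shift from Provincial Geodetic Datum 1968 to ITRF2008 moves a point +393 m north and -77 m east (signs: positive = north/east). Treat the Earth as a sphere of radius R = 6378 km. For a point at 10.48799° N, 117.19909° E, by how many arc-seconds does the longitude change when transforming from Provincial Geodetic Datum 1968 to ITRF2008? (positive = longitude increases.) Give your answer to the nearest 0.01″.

Δλ = -2.53″

At latitude 10.48799°, cos φ = 0.983293.
One radian of longitude at latitude φ spans R cos φ, so Δλ = ΔE / (R cos φ) = -77.0 / (6378000 × 0.983293) = -1.2278e-05 rad = -2.532″.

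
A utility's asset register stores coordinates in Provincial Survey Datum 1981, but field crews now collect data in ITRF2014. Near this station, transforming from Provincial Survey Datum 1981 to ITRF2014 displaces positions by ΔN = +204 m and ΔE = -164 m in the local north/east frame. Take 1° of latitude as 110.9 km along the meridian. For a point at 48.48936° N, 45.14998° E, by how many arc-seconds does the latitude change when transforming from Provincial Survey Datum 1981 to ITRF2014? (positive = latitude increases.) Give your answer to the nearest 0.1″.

Δφ = 6.6″

1° of latitude = 110.9 km, so Δφ = 204.0 / 110900 = 0.0018395° = 6.622″.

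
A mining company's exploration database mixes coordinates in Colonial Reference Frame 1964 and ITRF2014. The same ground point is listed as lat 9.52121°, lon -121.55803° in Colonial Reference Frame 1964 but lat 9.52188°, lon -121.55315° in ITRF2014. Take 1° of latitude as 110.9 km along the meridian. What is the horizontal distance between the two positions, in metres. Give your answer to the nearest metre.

539 m

Δφ = 9.52188° − 9.52121° = +0.00067°; Δλ = -121.55315° − -121.55803° = +0.00488°.
ΔN = Δφ × 110900 = 74.3 m; ΔE = Δλ × 110900 × cos(9.52121°) = +0.00488 × 110900 × 0.986224 = 533.7 m.
Distance = √(ΔE² + ΔN²) = √(533.7² + 74.3²) = 538.9 m.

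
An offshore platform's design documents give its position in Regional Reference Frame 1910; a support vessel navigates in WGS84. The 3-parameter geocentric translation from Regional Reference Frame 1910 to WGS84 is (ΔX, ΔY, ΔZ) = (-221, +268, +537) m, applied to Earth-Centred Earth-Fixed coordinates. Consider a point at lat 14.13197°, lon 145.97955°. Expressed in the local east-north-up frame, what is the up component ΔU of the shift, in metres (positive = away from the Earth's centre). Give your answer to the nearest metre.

ΔU = 454 m

The local up (radial) axis is (cos φ cos λ, cos φ sin λ, sin φ), giving ΔU = 177.630 + 145.405 + 131.112 = 454.15 m.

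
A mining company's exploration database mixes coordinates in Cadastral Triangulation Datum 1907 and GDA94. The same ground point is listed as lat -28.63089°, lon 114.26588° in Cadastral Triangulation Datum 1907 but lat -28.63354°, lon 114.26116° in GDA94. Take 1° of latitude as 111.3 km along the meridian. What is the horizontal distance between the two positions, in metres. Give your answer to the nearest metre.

547 m

Δφ = -28.63354° − -28.63089° = -0.00265°; Δλ = 114.26116° − 114.26588° = -0.00472°.
ΔN = Δφ × 111300 = -294.9 m; ΔE = Δλ × 111300 × cos(-28.63089°) = -0.00472 × 111300 × 0.877725 = -461.1 m.
Distance = √(ΔE² + ΔN²) = √((-461.1)² + (-294.9)²) = 547.4 m.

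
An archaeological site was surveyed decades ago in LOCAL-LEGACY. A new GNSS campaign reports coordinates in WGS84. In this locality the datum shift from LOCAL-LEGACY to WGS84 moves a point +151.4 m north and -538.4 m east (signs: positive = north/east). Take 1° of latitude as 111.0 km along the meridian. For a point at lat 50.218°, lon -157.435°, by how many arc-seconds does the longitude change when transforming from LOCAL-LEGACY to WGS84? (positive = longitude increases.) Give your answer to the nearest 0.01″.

At latitude 50.218°, cos φ = 0.639868.
1° of longitude at this latitude = 111.0 × cos φ = 71.03 km, so Δλ = -538.4 / 71025.4 = -0.0075804° = -27.289″.

Δλ = -27.29″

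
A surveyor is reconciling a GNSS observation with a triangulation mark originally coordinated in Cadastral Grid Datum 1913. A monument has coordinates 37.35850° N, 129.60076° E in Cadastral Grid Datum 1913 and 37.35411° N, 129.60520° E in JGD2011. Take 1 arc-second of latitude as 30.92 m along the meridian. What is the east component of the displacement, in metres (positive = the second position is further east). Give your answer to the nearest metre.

Δφ = 37.35411° − 37.35850° = -0.00439°; Δλ = 129.60520° − 129.60076° = +0.00444°.
1° of latitude = 3600 × 30.92 = 111312 m.
ΔN = Δφ × 111312 = -488.7 m; ΔE = Δλ × 111312 × cos(37.35850°) = +0.00444 × 111312 × 0.794854 = 392.8 m.

ΔE = 393 m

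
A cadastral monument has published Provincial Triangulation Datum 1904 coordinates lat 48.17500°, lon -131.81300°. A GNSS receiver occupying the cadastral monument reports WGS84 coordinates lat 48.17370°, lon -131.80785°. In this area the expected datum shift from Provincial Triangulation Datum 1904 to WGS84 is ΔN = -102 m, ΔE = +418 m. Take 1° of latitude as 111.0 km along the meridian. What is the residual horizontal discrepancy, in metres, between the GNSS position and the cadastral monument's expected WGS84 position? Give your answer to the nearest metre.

56 m

Observed coordinate differences: Δφ = -0.00130°, Δλ = +0.00515°.
Converting to metres (1° lat = 111000 m, cos φ = 0.666858): observed ΔN = -144.3 m, observed ΔE = 381.2 m.
Subtracting the expected shift leaves a residual of -144.3 − (-102) = -42.3 m north and 381.2 − (418) = -36.8 m east.
Residual distance = √((-42.3)² + (-36.8)²) = 56.1 m.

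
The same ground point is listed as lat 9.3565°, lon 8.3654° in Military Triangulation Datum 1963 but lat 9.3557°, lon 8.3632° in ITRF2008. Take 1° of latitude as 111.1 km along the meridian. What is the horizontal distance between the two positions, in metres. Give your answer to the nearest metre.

Δφ = 9.3557° − 9.3565° = -0.0008°; Δλ = 8.3632° − 8.3654° = -0.0022°.
ΔN = Δφ × 111100 = -88.9 m; ΔE = Δλ × 111100 × cos(9.3565°) = -0.0022 × 111100 × 0.986696 = -241.2 m.
Distance = √(ΔE² + ΔN²) = √((-241.2)² + (-88.9)²) = 257.0 m.

257 m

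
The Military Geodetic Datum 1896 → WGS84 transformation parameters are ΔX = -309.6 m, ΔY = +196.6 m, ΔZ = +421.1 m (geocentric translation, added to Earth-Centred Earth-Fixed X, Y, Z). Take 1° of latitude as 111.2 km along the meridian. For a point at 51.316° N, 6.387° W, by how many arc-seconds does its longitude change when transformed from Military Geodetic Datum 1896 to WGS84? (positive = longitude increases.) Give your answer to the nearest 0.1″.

Δλ = 8.3″

sin φ = 0.780605, cos φ = 0.625025, sin λ = -0.111243, cos λ = 0.993793.
East component: ΔE = −sin λ·ΔX + cos λ·ΔY = −(-0.111243)(-309.6) + (0.993793)(196.6) = 160.94 m.
1° of latitude spans 111200 m; at latitude φ, 1° of longitude spans that × cos φ = 69502.7 m, so Δλ = 160.94 / 69502.7 × 3600 = 8.336″.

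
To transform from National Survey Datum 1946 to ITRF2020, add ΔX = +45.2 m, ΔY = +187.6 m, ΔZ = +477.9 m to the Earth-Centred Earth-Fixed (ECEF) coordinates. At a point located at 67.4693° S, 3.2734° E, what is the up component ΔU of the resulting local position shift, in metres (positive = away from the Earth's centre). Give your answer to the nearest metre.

ΔU = -420 m

At φ = -67.4693°, λ = 3.2734°: sin φ = -0.923674, cos φ = 0.383178, sin λ = 0.057101, cos λ = 0.998368.
ΔU = cos φ cos λ·ΔX + cos φ sin λ·ΔY + sin φ·ΔZ = (0.383178)(0.998368)(45.2) + (0.383178)(0.057101)(187.6) + (-0.923674)(477.9) = -420.03 m.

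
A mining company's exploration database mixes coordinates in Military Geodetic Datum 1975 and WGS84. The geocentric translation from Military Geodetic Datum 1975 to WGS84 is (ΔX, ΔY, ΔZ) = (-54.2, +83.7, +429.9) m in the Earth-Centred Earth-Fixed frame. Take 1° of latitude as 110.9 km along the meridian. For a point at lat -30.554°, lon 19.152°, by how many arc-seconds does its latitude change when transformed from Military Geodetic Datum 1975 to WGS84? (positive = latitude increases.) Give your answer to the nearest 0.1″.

Δφ = 11.6″

sin φ = -0.508350, cos φ = 0.861150, sin λ = 0.328075, cos λ = 0.944652.
North component: ΔN = −sin φ cos λ·ΔX − sin φ sin λ·ΔY + cos φ·ΔZ = −(-0.508350)(0.944652)(-54.2) − (-0.508350)(0.328075)(83.7) + (0.861150)(429.9) = 358.14 m.
1° of latitude spans 110900 m, so Δφ = 358.14 / 110900 × 3600 = 11.626″.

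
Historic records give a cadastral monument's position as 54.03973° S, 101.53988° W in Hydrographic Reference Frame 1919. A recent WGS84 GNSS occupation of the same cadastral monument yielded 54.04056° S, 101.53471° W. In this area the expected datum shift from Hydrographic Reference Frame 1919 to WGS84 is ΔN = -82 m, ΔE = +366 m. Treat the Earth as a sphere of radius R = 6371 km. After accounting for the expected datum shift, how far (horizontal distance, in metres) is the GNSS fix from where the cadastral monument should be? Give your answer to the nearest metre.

Observed coordinate differences: Δφ = -0.00083°, Δλ = +0.00517°.
Converting to metres (1° lat = 111195 m, cos φ = 0.587224): observed ΔN = -92.3 m, observed ΔE = 337.6 m.
Subtracting the expected shift leaves a residual of -92.3 − (-82) = -10.3 m north and 337.6 − (366) = -28.4 m east.
Residual distance = √((-10.3)² + (-28.4)²) = 30.2 m.

30 m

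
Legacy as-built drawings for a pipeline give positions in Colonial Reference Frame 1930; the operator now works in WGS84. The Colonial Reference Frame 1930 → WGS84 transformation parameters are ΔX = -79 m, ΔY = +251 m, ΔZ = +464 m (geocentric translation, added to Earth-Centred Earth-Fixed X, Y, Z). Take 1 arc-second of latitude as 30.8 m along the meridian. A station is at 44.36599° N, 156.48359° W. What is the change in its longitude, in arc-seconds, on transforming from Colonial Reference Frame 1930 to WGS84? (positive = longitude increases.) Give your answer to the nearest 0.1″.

Δλ = -11.9″

sin φ = 0.699239, cos φ = 0.714888, sin λ = -0.399012, cos λ = -0.916946.
East component: ΔE = −sin λ·ΔX + cos λ·ΔY = −(-0.399012)(-79) + (-0.916946)(251) = -261.68 m.
1° of latitude spans 3600 × 30.80 = 110880 m; at latitude φ, 1° of longitude spans that × cos φ = 79266.8 m, so Δλ = -261.68 / 79266.8 × 3600 = -11.884″.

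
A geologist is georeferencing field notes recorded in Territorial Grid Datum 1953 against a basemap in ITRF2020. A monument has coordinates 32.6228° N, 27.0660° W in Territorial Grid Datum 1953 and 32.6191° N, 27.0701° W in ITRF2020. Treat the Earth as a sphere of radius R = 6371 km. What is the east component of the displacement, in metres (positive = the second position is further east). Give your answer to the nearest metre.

Δφ = 32.6191° − 32.6228° = -0.0037°; Δλ = -27.0701° − -27.0660° = -0.0041°.
1° along a meridian = πR/180 = 111195 m.
ΔN = Δφ × 111195 = -411.4 m; ΔE = Δλ × 111195 × cos(32.6228°) = -0.0041 × 111195 × 0.842238 = -384.0 m.

ΔE = -384 m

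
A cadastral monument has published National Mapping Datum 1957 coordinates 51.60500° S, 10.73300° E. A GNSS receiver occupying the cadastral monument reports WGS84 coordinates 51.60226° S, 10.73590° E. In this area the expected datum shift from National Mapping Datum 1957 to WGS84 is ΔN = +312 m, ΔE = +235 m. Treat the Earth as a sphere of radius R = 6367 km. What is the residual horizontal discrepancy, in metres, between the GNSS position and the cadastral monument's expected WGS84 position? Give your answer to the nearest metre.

Observed coordinate differences: Δφ = +0.00274°, Δλ = +0.00290°.
Converting to metres (1° lat = 111125 m, cos φ = 0.621079): observed ΔN = 304.5 m, observed ΔE = 200.2 m.
Subtracting the expected shift leaves a residual of 304.5 − (312) = -7.5 m north and 200.2 − (235) = -34.8 m east.
Residual distance = √((-7.5)² + (-34.8)²) = 35.7 m.

36 m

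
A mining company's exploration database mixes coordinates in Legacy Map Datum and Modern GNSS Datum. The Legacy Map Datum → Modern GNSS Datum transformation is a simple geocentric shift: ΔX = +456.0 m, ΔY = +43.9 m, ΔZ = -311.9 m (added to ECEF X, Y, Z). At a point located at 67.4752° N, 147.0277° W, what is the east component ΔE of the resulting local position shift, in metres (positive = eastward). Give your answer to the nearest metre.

ΔE = 211 m

The local east axis at (φ, λ) is (−sin λ, cos λ, 0), so ΔE = −sin(-147.0277°)·456.0 + cos(-147.0277°)·43.9 = 211.34 m.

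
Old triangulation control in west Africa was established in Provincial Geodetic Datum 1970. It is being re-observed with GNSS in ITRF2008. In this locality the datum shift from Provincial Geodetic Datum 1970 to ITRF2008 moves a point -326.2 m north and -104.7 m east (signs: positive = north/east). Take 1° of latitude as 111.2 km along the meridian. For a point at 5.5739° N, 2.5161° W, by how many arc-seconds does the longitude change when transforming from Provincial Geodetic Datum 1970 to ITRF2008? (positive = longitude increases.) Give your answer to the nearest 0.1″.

At latitude 5.5739°, cos φ = 0.995272.
1° of longitude at this latitude = 111.2 × cos φ = 110.67 km, so Δλ = -104.7 / 110674.2 = -0.0009460° = -3.406″.

Δλ = -3.4″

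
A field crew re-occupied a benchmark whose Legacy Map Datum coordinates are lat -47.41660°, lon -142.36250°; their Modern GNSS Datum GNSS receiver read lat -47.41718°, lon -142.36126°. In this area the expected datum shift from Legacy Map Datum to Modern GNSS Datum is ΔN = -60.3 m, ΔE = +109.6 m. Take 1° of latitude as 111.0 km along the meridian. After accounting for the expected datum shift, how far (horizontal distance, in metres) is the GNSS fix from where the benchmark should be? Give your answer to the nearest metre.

17 m

Observed coordinate differences: Δφ = -0.00058°, Δλ = +0.00124°.
Converting to metres (1° lat = 111000 m, cos φ = 0.676663): observed ΔN = -64.4 m, observed ΔE = 93.1 m.
Subtracting the expected shift leaves a residual of -64.4 − (-60.3) = -4.1 m north and 93.1 − (109.6) = -16.5 m east.
Residual distance = √((-4.1)² + (-16.5)²) = 17.0 m.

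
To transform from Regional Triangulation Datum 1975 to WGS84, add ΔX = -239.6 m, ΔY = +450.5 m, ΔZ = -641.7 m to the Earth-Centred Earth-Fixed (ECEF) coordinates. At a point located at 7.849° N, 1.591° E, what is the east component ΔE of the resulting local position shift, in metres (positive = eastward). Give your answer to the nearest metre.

The local east axis at (φ, λ) is (−sin λ, cos λ, 0), so ΔE = −sin(1.591°)·(-239.6) + cos(1.591°)·450.5 = 456.98 m.

ΔE = 457 m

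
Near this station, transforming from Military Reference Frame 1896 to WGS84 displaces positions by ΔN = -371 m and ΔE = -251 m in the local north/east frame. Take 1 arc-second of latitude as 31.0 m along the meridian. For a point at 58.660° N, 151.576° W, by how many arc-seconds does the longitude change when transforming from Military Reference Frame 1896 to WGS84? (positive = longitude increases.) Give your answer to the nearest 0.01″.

At latitude 58.660°, cos φ = 0.520116.
1″ of longitude at this latitude = 31.00 × cos φ = 16.1236 m, so Δλ = -251.0 / 16.1236 = -15.567″.

Δλ = -15.57″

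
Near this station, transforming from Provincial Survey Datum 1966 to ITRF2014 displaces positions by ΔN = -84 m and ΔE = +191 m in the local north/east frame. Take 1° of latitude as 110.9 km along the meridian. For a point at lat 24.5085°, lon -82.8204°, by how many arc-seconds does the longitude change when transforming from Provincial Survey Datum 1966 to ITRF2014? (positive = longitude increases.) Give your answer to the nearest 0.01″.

At latitude 24.5085°, cos φ = 0.909900.
1° of longitude at this latitude = 110.9 × cos φ = 100.91 km, so Δλ = 191.0 / 100907.9 = 0.0018928° = 6.814″.

Δλ = 6.81″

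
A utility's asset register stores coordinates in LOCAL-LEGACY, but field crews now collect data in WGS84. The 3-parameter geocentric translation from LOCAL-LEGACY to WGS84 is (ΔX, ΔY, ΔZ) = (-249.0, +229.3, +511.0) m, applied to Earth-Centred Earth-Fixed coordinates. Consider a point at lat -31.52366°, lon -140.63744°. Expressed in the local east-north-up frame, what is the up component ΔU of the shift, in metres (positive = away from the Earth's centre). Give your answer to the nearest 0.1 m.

ΔU = -227.0 m

At φ = -31.52366°, λ = -140.63744°: sin φ = -0.522851, cos φ = 0.852424, sin λ = -0.634225, cos λ = -0.773148.
ΔU = cos φ cos λ·ΔX + cos φ sin λ·ΔY + sin φ·ΔZ = (0.852424)(-0.773148)(-249.0) + (0.852424)(-0.634225)(229.3) + (-0.522851)(511.0) = -227.04 m.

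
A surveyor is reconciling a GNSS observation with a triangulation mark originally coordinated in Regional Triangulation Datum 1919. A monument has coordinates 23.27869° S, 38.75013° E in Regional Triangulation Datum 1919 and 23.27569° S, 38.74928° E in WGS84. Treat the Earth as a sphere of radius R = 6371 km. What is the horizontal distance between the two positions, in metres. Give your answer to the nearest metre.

345 m

Δφ = -23.27569° − -23.27869° = +0.00300°; Δλ = 38.74928° − 38.75013° = -0.00085°.
1° along a meridian = πR/180 = 111195 m.
ΔN = Δφ × 111195 = 333.6 m; ΔE = Δλ × 111195 × cos(-23.27869°) = -0.00085 × 111195 × 0.918593 = -86.8 m.
Distance = √(ΔE² + ΔN²) = √((-86.8)² + 333.6²) = 344.7 m.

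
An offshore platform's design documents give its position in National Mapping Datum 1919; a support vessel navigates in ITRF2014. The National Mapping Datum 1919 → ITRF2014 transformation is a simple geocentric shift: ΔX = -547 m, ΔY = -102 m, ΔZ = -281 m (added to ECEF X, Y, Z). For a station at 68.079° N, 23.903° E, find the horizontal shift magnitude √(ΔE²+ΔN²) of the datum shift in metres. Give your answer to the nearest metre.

418 m

At φ = 68.079°, λ = 23.903°: sin φ = 0.927699, cos φ = 0.373328, sin λ = 0.405189, cos λ = 0.914233.
ΔE = −sin λ·ΔX + cos λ·ΔY = −(0.405189)·(-547) + (0.914233)·(-102) = 128.39 m.
ΔN = −sin φ cos λ·ΔX − sin φ sin λ·ΔY + cos φ·ΔZ = −(0.927699)(0.914233)(-547) − (0.927699)(0.405189)(-102) + (0.373328)(-281) = 397.36 m.
Horizontal magnitude = √(ΔE² + ΔN²) = √(128.39² + 397.36²) = 417.59 m.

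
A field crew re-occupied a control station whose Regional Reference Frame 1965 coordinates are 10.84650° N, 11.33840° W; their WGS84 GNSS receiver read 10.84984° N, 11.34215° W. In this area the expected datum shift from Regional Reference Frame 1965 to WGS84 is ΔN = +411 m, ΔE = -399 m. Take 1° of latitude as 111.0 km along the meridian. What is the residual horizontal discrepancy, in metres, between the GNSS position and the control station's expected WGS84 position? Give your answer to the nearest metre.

41 m

Observed coordinate differences: Δφ = +0.00334°, Δλ = -0.00375°.
Converting to metres (1° lat = 111000 m, cos φ = 0.982135): observed ΔN = 370.7 m, observed ΔE = -408.8 m.
Subtracting the expected shift leaves a residual of 370.7 − (411) = -40.3 m north and -408.8 − (-399) = -9.8 m east.
Residual distance = √((-40.3)² + (-9.8)²) = 41.4 m.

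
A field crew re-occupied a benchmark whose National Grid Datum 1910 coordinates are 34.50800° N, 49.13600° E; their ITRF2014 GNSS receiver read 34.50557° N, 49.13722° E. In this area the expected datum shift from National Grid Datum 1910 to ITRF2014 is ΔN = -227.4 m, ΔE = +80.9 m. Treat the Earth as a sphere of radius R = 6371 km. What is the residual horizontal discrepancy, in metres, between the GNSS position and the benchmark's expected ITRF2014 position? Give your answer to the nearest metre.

53 m

Observed coordinate differences: Δφ = -0.00243°, Δλ = +0.00122°.
Converting to metres (1° lat = 111195 m, cos φ = 0.824047): observed ΔN = -270.2 m, observed ΔE = 111.8 m.
Subtracting the expected shift leaves a residual of -270.2 − (-227.4) = -42.8 m north and 111.8 − (80.9) = 30.9 m east.
Residual distance = √((-42.8)² + 30.9²) = 52.8 m.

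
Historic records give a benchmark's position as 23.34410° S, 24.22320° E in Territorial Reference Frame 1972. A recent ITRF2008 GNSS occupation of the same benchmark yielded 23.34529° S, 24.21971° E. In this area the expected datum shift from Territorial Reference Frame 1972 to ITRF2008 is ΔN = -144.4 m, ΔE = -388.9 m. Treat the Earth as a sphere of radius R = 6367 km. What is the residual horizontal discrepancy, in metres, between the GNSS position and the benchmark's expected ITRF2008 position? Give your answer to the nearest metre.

35 m

Observed coordinate differences: Δφ = -0.00119°, Δλ = -0.00349°.
Converting to metres (1° lat = 111125 m, cos φ = 0.918142): observed ΔN = -132.2 m, observed ΔE = -356.1 m.
Subtracting the expected shift leaves a residual of -132.2 − (-144.4) = 12.2 m north and -356.1 − (-388.9) = 32.8 m east.
Residual distance = √(12.2² + 32.8²) = 35.0 m.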